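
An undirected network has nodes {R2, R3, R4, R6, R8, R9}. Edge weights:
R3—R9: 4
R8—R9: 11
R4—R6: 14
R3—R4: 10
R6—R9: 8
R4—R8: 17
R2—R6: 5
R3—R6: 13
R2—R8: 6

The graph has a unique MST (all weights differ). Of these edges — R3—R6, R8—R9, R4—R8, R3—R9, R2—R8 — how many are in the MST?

Kruskal: consider edges lightest-first.
R3—R9 (4): add — endpoints in different components.
R2—R6 (5): add — endpoints in different components.
R2—R8 (6): add — endpoints in different components.
R6—R9 (8): add — endpoints in different components.
R3—R4 (10): add — endpoints in different components.
MST edge set: {R3—R9, R2—R6, R2—R8, R6—R9, R3—R4}.
Of the listed edges, {R3—R9, R2—R8} are in the MST → 2.

2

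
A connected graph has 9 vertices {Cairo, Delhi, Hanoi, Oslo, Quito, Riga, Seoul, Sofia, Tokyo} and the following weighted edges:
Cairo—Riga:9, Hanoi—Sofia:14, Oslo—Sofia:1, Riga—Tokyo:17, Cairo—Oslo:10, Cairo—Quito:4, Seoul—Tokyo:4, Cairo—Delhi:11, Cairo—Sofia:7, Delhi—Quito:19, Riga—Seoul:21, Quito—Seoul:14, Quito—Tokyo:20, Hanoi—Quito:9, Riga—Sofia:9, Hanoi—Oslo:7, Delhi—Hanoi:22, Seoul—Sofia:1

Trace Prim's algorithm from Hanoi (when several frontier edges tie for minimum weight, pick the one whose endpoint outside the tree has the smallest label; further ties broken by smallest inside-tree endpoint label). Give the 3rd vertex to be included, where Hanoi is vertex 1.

Sofia

Prim, starting at Hanoi.
Step 1: cheapest edge leaving the tree is Hanoi—Oslo (7); add Oslo.
Step 2: cheapest edge leaving the tree is Oslo—Sofia (1); add Sofia.
Step 3: cheapest edge leaving the tree is Seoul—Sofia (1); add Seoul.
Step 4: cheapest edge leaving the tree is Seoul—Tokyo (4); add Tokyo.
Step 5: cheapest edge leaving the tree is Cairo—Sofia (7); add Cairo.
Step 6: cheapest edge leaving the tree is Cairo—Quito (4); add Quito.
Step 7: cheapest edge leaving the tree is Cairo—Riga (9); add Riga.
Step 8: cheapest edge leaving the tree is Cairo—Delhi (11); add Delhi.
Vertex order: Hanoi, Oslo, Sofia, Seoul, Tokyo, Cairo, Quito, Riga, Delhi. The 3rd vertex is Sofia.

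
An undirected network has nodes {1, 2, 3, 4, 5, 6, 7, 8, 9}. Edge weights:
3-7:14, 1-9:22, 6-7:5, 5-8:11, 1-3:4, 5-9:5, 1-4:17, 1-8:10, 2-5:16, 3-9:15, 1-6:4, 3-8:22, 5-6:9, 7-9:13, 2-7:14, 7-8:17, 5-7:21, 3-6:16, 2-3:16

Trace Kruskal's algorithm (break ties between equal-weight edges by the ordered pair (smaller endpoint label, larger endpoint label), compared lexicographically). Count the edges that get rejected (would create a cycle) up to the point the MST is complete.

7

Sort edges by weight, then run Kruskal:
1-3 (4): add — endpoints in different components.
1-6 (4): add — endpoints in different components.
5-9 (5): add — endpoints in different components.
6-7 (5): add — endpoints in different components.
5-6 (9): add — endpoints in different components.
1-8 (10): add — endpoints in different components.
5-8 (11): skip — 5 and 8 already connected.
7-9 (13): skip — 7 and 9 already connected.
2-7 (14): add — endpoints in different components.
3-7 (14): skip — 3 and 7 already connected.
3-9 (15): skip — 3 and 9 already connected.
2-3 (16): skip — 2 and 3 already connected.
2-5 (16): skip — 2 and 5 already connected.
3-6 (16): skip — 3 and 6 already connected.
1-4 (17): add — endpoints in different components.
Edges rejected before the tree was complete: 7.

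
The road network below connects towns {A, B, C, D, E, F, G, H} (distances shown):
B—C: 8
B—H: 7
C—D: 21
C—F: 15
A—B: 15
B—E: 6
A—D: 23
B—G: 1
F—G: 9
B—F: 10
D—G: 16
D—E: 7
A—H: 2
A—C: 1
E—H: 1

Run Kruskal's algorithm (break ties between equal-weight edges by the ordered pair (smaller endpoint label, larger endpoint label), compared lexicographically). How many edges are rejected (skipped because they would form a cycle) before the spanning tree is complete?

Kruskal's algorithm — process edges by increasing weight (ties by edge label):
A—C (1): add — endpoints in different components.
B—G (1): add — endpoints in different components.
E—H (1): add — endpoints in different components.
A—H (2): add — endpoints in different components.
B—E (6): add — endpoints in different components.
B—H (7): skip — B and H already connected.
D—E (7): add — endpoints in different components.
B—C (8): skip — B and C already connected.
F—G (9): add — endpoints in different components.
Edges rejected before the tree was complete: 2.

2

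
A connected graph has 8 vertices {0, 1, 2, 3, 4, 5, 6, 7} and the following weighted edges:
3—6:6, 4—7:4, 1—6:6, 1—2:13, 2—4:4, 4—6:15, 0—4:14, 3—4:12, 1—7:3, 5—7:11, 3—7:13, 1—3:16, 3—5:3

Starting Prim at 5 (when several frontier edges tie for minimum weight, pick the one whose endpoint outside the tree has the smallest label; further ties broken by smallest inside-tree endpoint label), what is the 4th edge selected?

Prim, starting at 5.
Step 1: frontier [3—5 3, 5—7 11] → take 3—5 (3); add 3.
Step 2: frontier [3—6 6, 3—4 12, 3—7 13, 1—3 16, 5—7 11] → take 3—6 (6); add 6.
Step 3: frontier [3—4 12, 3—7 13, 1—3 16, 5—7 11, 1—6 6, 4—6 15] → take 1—6 (6); add 1.
Step 4: frontier [1—7 3, 1—2 13, 3—4 12, 3—7 13, 5—7 11, 4—6 15] → take 1—7 (3); add 7.
Step 5: frontier [1—2 13, 3—4 12, 4—6 15, 4—7 4] → take 4—7 (4); add 4.
Step 6: frontier [1—2 13, 2—4 4, 0—4 14] → take 2—4 (4); add 2.
Step 7: frontier [0—4 14] → take 0—4 (14); add 0.
The 4th edge added is 1—7.

1-7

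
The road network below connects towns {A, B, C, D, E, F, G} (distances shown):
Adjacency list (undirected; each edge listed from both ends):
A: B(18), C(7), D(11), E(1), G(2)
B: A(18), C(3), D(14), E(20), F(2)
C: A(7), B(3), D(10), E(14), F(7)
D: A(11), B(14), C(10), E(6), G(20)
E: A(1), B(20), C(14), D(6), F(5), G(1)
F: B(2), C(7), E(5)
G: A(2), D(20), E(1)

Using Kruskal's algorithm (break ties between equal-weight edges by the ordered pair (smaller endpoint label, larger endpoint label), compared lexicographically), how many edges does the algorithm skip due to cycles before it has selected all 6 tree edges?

Kruskal's algorithm — process edges by increasing weight (ties by edge label):
A-E (1): add — endpoints in different components.
E-G (1): add — endpoints in different components.
A-G (2): skip — A and G already connected.
B-F (2): add — endpoints in different components.
B-C (3): add — endpoints in different components.
E-F (5): add — endpoints in different components.
D-E (6): add — endpoints in different components.
Edges rejected before the tree was complete: 1.

1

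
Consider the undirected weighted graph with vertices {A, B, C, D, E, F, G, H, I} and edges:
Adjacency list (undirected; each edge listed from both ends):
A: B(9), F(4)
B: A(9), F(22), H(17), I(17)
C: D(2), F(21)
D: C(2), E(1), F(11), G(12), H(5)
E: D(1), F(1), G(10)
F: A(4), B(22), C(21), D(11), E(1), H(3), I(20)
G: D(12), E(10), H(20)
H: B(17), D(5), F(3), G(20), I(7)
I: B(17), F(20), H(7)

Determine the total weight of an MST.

37

Grow the tree from I using Prim:
Step 1: cheapest edge leaving the tree is H–I (7); add H.
Step 2: cheapest edge leaving the tree is F–H (3); add F.
Step 3: cheapest edge leaving the tree is E–F (1); add E.
Step 4: cheapest edge leaving the tree is D–E (1); add D.
Step 5: cheapest edge leaving the tree is C–D (2); add C.
Step 6: cheapest edge leaving the tree is A–F (4); add A.
Step 7: cheapest edge leaving the tree is A–B (9); add B.
Step 8: cheapest edge leaving the tree is E–G (10); add G.
MST edges: H–I, F–H, E–F, D–E, C–D, A–F, A–B, E–G; total weight 7+3+1+1+2+4+9+10 = 37.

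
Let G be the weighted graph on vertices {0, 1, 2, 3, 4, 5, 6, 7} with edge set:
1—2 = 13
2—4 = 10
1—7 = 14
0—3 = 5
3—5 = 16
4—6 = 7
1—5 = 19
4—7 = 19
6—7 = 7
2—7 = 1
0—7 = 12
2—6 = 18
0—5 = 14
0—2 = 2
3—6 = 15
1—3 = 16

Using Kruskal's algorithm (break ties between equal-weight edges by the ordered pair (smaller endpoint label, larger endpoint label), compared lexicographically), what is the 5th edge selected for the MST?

6-7

Kruskal: consider edges lightest-first.
2—7 (1): add — endpoints in different components.
0—2 (2): add — endpoints in different components.
0—3 (5): add — endpoints in different components.
4—6 (7): add — endpoints in different components.
6—7 (7): add — endpoints in different components.
2—4 (10): skip — 2 and 4 already connected.
0—7 (12): skip — 0 and 7 already connected.
1—2 (13): add — endpoints in different components.
0—5 (14): add — endpoints in different components.
The 5th edge added is 6—7.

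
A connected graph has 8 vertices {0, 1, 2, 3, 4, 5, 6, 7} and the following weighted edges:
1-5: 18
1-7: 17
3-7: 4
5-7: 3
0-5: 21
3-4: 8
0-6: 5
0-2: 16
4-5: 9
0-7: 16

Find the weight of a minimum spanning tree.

Kruskal's algorithm — process edges by increasing weight (ties by edge label):
5-7 (3): add — endpoints in different components.
3-7 (4): add — endpoints in different components.
0-6 (5): add — endpoints in different components.
3-4 (8): add — endpoints in different components.
4-5 (9): skip — 4 and 5 already connected.
0-2 (16): add — endpoints in different components.
0-7 (16): add — endpoints in different components.
1-7 (17): add — endpoints in different components.
MST edges: 5-7, 3-7, 0-6, 3-4, 0-2, 0-7, 1-7; total weight 3+4+5+8+16+16+17 = 69.

69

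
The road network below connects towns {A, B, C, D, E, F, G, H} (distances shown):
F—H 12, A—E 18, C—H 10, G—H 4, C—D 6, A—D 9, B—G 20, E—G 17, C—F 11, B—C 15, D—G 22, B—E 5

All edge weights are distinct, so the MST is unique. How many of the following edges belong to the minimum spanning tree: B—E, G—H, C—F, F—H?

3

Kruskal's algorithm — process edges by increasing weight (ties by edge label):
G—H (4): add — endpoints in different components.
B—E (5): add — endpoints in different components.
C—D (6): add — endpoints in different components.
A—D (9): add — endpoints in different components.
C—H (10): add — endpoints in different components.
C—F (11): add — endpoints in different components.
F—H (12): skip — F and H already connected.
B—C (15): add — endpoints in different components.
MST edge set: {G—H, B—E, C—D, A—D, C—H, C—F, B—C}.
Of the listed edges, {B—E, G—H, C—F} are in the MST → 3.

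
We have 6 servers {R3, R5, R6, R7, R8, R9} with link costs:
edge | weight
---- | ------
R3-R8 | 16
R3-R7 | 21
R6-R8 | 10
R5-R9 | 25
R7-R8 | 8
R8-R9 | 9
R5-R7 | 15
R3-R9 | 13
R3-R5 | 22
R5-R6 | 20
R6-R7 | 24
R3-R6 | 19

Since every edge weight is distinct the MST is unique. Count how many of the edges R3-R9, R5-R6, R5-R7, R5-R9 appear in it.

2

Kruskal's algorithm — process edges by increasing weight (ties by edge label):
R7-R8 (8): add — endpoints in different components.
R8-R9 (9): add — endpoints in different components.
R6-R8 (10): add — endpoints in different components.
R3-R9 (13): add — endpoints in different components.
R5-R7 (15): add — endpoints in different components.
MST edge set: {R7-R8, R8-R9, R6-R8, R3-R9, R5-R7}.
Of the listed edges, {R3-R9, R5-R7} are in the MST → 2.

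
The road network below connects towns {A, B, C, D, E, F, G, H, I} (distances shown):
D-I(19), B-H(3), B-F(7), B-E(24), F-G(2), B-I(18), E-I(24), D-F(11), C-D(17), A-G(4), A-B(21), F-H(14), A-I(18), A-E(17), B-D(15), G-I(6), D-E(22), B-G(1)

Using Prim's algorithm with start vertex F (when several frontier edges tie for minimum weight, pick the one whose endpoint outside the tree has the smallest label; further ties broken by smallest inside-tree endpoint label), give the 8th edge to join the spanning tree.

Prim, starting at F.
Step 1: cheapest edge leaving the tree is F-G (2); add G.
Step 2: cheapest edge leaving the tree is B-G (1); add B.
Step 3: cheapest edge leaving the tree is B-H (3); add H.
Step 4: cheapest edge leaving the tree is A-G (4); add A.
Step 5: cheapest edge leaving the tree is G-I (6); add I.
Step 6: cheapest edge leaving the tree is D-F (11); add D.
Step 7: cheapest edge leaving the tree is C-D (17); add C.
Step 8: cheapest edge leaving the tree is A-E (17); add E.
The 8th edge added is A-E.

A-E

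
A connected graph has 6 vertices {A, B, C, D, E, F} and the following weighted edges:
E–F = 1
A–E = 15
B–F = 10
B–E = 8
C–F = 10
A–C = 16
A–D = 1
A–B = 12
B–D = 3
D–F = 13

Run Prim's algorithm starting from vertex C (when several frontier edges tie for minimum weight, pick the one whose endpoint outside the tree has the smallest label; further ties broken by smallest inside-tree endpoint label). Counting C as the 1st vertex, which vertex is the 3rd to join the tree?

E

Prim, starting at C.
Step 1: frontier [C–F 10, A–C 16] → take C–F (10); add F.
Step 2: frontier [A–C 16, E–F 1, B–F 10, D–F 13] → take E–F (1); add E.
Step 3: frontier [A–C 16, B–E 8, A–E 15, B–F 10, D–F 13] → take B–E (8); add B.
Step 4: frontier [B–D 3, A–B 12, A–C 16, A–E 15, D–F 13] → take B–D (3); add D.
Step 5: frontier [A–B 12, A–C 16, A–D 1, A–E 15] → take A–D (1); add A.
Vertex order: C, F, E, B, D, A. The 3rd vertex is E.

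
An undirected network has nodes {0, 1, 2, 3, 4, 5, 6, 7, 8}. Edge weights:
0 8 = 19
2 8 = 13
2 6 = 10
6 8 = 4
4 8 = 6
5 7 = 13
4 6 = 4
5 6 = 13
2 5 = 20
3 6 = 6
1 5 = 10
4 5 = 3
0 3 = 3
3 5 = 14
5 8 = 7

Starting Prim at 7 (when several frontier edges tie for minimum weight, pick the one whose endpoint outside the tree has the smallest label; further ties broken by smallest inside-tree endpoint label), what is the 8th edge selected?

Prim, starting at 7.
Step 1: cheapest edge leaving the tree is 5 7 (13); add 5.
Step 2: cheapest edge leaving the tree is 4 5 (3); add 4.
Step 3: cheapest edge leaving the tree is 4 6 (4); add 6.
Step 4: cheapest edge leaving the tree is 6 8 (4); add 8.
Step 5: cheapest edge leaving the tree is 3 6 (6); add 3.
Step 6: cheapest edge leaving the tree is 0 3 (3); add 0.
Step 7: cheapest edge leaving the tree is 1 5 (10); add 1.
Step 8: cheapest edge leaving the tree is 2 6 (10); add 2.
The 8th edge added is 2 6.

2-6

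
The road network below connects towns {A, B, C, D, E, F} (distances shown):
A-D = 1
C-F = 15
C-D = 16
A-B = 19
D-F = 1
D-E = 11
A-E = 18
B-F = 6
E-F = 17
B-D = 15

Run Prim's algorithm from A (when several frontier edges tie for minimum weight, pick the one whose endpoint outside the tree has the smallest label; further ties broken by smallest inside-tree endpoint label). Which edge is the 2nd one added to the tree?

D-F

Prim, starting at A.
Step 1: frontier [A-D 1, A-E 18, A-B 19] → take A-D (1); add D.
Step 2: frontier [A-E 18, A-B 19, D-F 1, D-E 11, B-D 15, C-D 16] → take D-F (1); add F.
Step 3: frontier [A-E 18, A-B 19, D-E 11, B-D 15, C-D 16, B-F 6, C-F 15, E-F 17] → take B-F (6); add B.
Step 4: frontier [A-E 18, D-E 11, C-D 16, C-F 15, E-F 17] → take D-E (11); add E.
Step 5: frontier [C-D 16, C-F 15] → take C-F (15); add C.
The 2nd edge added is D-F.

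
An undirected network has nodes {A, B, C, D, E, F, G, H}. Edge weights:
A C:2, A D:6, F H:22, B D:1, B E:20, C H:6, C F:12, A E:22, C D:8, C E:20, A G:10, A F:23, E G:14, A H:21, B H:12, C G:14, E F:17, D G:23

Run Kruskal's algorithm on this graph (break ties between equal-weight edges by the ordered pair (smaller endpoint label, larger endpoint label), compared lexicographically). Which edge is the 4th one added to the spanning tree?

Sort edges by weight, then run Kruskal:
B D (1): add — endpoints in different components.
A C (2): add — endpoints in different components.
A D (6): add — endpoints in different components.
C H (6): add — endpoints in different components.
C D (8): skip — C and D already connected.
A G (10): add — endpoints in different components.
B H (12): skip — B and H already connected.
C F (12): add — endpoints in different components.
C G (14): skip — C and G already connected.
E G (14): add — endpoints in different components.
The 4th edge added is C H.

C-H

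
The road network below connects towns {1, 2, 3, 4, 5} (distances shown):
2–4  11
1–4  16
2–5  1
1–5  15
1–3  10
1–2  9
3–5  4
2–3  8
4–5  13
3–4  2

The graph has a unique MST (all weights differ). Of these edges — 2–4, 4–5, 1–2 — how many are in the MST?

1

Kruskal: consider edges lightest-first.
2–5 (1): add — endpoints in different components.
3–4 (2): add — endpoints in different components.
3–5 (4): add — endpoints in different components.
2–3 (8): skip — 2 and 3 already connected.
1–2 (9): add — endpoints in different components.
MST edge set: {2–5, 3–4, 3–5, 1–2}.
Of the listed edges, {1–2} are in the MST → 1.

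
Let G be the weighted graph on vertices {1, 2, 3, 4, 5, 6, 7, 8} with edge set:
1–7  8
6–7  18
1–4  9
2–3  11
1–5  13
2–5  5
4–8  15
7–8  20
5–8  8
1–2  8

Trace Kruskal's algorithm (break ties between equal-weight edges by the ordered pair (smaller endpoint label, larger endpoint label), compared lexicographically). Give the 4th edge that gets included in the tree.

Sort edges by weight, then run Kruskal:
2–5 (5): add — endpoints in different components.
1–2 (8): add — endpoints in different components.
1–7 (8): add — endpoints in different components.
5–8 (8): add — endpoints in different components.
1–4 (9): add — endpoints in different components.
2–3 (11): add — endpoints in different components.
1–5 (13): skip — 1 and 5 already connected.
4–8 (15): skip — 4 and 8 already connected.
6–7 (18): add — endpoints in different components.
The 4th edge added is 5–8.

5-8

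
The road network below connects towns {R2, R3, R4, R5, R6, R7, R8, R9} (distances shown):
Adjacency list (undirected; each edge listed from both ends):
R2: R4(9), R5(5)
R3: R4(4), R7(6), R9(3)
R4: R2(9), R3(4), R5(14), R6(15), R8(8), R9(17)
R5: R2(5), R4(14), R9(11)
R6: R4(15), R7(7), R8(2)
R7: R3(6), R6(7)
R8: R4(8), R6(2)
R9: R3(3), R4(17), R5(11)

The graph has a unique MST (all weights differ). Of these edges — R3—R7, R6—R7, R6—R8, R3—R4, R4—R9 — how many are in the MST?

4

Kruskal's algorithm — process edges by increasing weight (ties by edge label):
R6—R8 (2): add — endpoints in different components.
R3—R9 (3): add — endpoints in different components.
R3—R4 (4): add — endpoints in different components.
R2—R5 (5): add — endpoints in different components.
R3—R7 (6): add — endpoints in different components.
R6—R7 (7): add — endpoints in different components.
R4—R8 (8): skip — R8 and R4 already connected.
R2—R4 (9): add — endpoints in different components.
MST edge set: {R6—R8, R3—R9, R3—R4, R2—R5, R3—R7, R6—R7, R2—R4}.
Of the listed edges, {R3—R7, R6—R7, R6—R8, R3—R4} are in the MST → 4.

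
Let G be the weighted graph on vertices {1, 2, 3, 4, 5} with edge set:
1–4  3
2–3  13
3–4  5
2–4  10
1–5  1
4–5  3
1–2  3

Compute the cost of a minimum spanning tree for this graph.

12

Sort edges by weight, then run Kruskal:
1–5 (1): add — endpoints in different components.
1–2 (3): add — endpoints in different components.
1–4 (3): add — endpoints in different components.
4–5 (3): skip — 4 and 5 already connected.
3–4 (5): add — endpoints in different components.
MST edges: 1–5, 1–2, 1–4, 3–4; total weight 1+3+3+5 = 12.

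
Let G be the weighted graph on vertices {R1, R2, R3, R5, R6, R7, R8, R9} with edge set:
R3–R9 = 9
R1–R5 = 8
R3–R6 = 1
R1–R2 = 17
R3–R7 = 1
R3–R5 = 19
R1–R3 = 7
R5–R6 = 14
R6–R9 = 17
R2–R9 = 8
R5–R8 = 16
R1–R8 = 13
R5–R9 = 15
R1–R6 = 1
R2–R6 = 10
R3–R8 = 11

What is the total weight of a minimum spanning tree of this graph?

Sort edges by weight, then run Kruskal:
R1–R6 (1): add — endpoints in different components.
R3–R6 (1): add — endpoints in different components.
R3–R7 (1): add — endpoints in different components.
R1–R3 (7): skip — R3 and R1 already connected.
R1–R5 (8): add — endpoints in different components.
R2–R9 (8): add — endpoints in different components.
R3–R9 (9): add — endpoints in different components.
R2–R6 (10): skip — R6 and R2 already connected.
R3–R8 (11): add — endpoints in different components.
MST edges: R1–R6, R3–R6, R3–R7, R1–R5, R2–R9, R3–R9, R3–R8; total weight 1+1+1+8+8+9+11 = 39.

39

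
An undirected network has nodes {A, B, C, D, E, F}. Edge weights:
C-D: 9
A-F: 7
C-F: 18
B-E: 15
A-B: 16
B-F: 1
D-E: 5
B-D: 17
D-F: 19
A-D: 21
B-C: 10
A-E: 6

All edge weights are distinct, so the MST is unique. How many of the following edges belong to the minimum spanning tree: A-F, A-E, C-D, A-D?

Kruskal's algorithm — process edges by increasing weight (ties by edge label):
B-F (1): add — endpoints in different components.
D-E (5): add — endpoints in different components.
A-E (6): add — endpoints in different components.
A-F (7): add — endpoints in different components.
C-D (9): add — endpoints in different components.
MST edge set: {B-F, D-E, A-E, A-F, C-D}.
Of the listed edges, {A-F, A-E, C-D} are in the MST → 3.

3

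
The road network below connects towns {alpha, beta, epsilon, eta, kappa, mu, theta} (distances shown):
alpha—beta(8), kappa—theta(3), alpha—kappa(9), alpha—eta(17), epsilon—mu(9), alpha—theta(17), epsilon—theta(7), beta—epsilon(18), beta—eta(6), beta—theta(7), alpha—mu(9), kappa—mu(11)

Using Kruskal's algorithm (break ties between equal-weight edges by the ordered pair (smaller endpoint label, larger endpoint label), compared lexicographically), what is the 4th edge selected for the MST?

epsilon-theta

Kruskal: consider edges lightest-first.
kappa—theta (3): add — endpoints in different components.
beta—eta (6): add — endpoints in different components.
beta—theta (7): add — endpoints in different components.
epsilon—theta (7): add — endpoints in different components.
alpha—beta (8): add — endpoints in different components.
alpha—kappa (9): skip — kappa and alpha already connected.
alpha—mu (9): add — endpoints in different components.
The 4th edge added is epsilon—theta.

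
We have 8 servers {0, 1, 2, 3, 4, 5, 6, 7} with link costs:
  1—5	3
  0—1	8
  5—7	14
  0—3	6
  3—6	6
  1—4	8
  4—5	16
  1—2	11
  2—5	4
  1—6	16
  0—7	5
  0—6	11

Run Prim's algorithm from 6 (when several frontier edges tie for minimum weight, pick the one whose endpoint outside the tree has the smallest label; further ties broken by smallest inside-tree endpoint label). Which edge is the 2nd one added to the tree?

0-3

Prim, starting at 6.
Step 1: cheapest edge leaving the tree is 3—6 (6); add 3.
Step 2: cheapest edge leaving the tree is 0—3 (6); add 0.
Step 3: cheapest edge leaving the tree is 0—7 (5); add 7.
Step 4: cheapest edge leaving the tree is 0—1 (8); add 1.
Step 5: cheapest edge leaving the tree is 1—5 (3); add 5.
Step 6: cheapest edge leaving the tree is 2—5 (4); add 2.
Step 7: cheapest edge leaving the tree is 1—4 (8); add 4.
The 2nd edge added is 0—3.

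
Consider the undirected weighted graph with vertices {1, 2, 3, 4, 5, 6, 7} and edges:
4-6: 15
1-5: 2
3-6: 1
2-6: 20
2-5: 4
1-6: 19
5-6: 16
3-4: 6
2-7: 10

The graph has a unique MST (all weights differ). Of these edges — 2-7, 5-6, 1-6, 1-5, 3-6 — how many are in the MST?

4

Kruskal: consider edges lightest-first.
3-6 (1): add — endpoints in different components.
1-5 (2): add — endpoints in different components.
2-5 (4): add — endpoints in different components.
3-4 (6): add — endpoints in different components.
2-7 (10): add — endpoints in different components.
4-6 (15): skip — 4 and 6 already connected.
5-6 (16): add — endpoints in different components.
MST edge set: {3-6, 1-5, 2-5, 3-4, 2-7, 5-6}.
Of the listed edges, {2-7, 5-6, 1-5, 3-6} are in the MST → 4.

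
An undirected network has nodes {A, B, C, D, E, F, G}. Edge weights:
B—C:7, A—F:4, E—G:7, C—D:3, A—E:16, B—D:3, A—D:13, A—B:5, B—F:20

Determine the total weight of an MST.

Prim's algorithm from F:
Step 1: frontier [A—F 4, B—F 20] → take A—F (4); add A.
Step 2: frontier [A—B 5, A—D 13, A—E 16, B—F 20] → take A—B (5); add B.
Step 3: frontier [A—D 13, A—E 16, B—D 3, B—C 7] → take B—D (3); add D.
Step 4: frontier [A—E 16, B—C 7, C—D 3] → take C—D (3); add C.
Step 5: frontier [A—E 16] → take A—E (16); add E.
Step 6: frontier [E—G 7] → take E—G (7); add G.
MST edges: A—F, A—B, B—D, C—D, A—E, E—G; total weight 4+5+3+3+16+7 = 38.

38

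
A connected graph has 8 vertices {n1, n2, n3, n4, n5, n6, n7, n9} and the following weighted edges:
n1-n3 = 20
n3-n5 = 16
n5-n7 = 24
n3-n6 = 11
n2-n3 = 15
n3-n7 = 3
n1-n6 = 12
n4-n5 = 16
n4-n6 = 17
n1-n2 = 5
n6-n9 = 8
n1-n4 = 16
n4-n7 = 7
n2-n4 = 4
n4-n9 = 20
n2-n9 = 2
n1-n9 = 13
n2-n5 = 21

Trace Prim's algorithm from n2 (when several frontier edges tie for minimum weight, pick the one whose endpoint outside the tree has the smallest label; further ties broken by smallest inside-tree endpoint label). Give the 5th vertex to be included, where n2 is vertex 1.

n7

Prim, starting at n2.
Step 1: cheapest edge leaving the tree is n2-n9 (2); add n9.
Step 2: cheapest edge leaving the tree is n2-n4 (4); add n4.
Step 3: cheapest edge leaving the tree is n1-n2 (5); add n1.
Step 4: cheapest edge leaving the tree is n4-n7 (7); add n7.
Step 5: cheapest edge leaving the tree is n3-n7 (3); add n3.
Step 6: cheapest edge leaving the tree is n6-n9 (8); add n6.
Step 7: cheapest edge leaving the tree is n3-n5 (16); add n5.
Vertex order: n2, n9, n4, n1, n7, n3, n6, n5. The 5th vertex is n7.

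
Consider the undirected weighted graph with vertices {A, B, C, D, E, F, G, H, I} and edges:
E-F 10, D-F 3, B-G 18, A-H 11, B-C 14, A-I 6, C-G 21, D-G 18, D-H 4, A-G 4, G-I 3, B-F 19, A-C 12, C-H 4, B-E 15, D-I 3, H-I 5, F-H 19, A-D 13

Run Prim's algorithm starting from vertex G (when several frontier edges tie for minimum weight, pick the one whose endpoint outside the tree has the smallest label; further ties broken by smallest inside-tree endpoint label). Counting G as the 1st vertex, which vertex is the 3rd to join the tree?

Prim's algorithm from G:
Step 1: cheapest edge leaving the tree is G-I (3); add I.
Step 2: cheapest edge leaving the tree is D-I (3); add D.
Step 3: cheapest edge leaving the tree is D-F (3); add F.
Step 4: cheapest edge leaving the tree is A-G (4); add A.
Step 5: cheapest edge leaving the tree is D-H (4); add H.
Step 6: cheapest edge leaving the tree is C-H (4); add C.
Step 7: cheapest edge leaving the tree is E-F (10); add E.
Step 8: cheapest edge leaving the tree is B-C (14); add B.
Vertex order: G, I, D, F, A, H, C, E, B. The 3rd vertex is D.

D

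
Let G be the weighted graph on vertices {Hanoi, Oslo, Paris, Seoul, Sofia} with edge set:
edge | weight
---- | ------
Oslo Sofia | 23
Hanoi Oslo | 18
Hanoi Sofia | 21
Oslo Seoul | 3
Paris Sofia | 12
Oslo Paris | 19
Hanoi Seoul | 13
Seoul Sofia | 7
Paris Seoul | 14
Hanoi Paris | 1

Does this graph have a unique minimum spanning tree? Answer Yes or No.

Yes

Kruskal's algorithm — process edges by increasing weight (ties by edge label):
Hanoi Paris (1): add — endpoints in different components.
Oslo Seoul (3): add — endpoints in different components.
Seoul Sofia (7): add — endpoints in different components.
Paris Sofia (12): add — endpoints in different components.
Every non-tree edge has weight strictly greater than the heaviest edge on the tree path between its endpoints, so the MST is unique.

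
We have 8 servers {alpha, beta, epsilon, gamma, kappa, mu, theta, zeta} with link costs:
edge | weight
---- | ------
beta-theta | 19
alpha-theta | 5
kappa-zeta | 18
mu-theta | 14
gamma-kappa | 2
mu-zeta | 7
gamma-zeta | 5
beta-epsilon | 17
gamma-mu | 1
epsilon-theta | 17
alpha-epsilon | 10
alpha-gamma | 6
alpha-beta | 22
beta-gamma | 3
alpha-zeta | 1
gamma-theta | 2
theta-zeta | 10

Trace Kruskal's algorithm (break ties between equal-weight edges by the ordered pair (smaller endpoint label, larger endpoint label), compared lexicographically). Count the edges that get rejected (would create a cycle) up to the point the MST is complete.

3

Sort edges by weight, then run Kruskal:
alpha-zeta (1): add — endpoints in different components.
gamma-mu (1): add — endpoints in different components.
gamma-kappa (2): add — endpoints in different components.
gamma-theta (2): add — endpoints in different components.
beta-gamma (3): add — endpoints in different components.
alpha-theta (5): add — endpoints in different components.
gamma-zeta (5): skip — zeta and gamma already connected.
alpha-gamma (6): skip — alpha and gamma already connected.
mu-zeta (7): skip — zeta and mu already connected.
alpha-epsilon (10): add — endpoints in different components.
Edges rejected before the tree was complete: 3.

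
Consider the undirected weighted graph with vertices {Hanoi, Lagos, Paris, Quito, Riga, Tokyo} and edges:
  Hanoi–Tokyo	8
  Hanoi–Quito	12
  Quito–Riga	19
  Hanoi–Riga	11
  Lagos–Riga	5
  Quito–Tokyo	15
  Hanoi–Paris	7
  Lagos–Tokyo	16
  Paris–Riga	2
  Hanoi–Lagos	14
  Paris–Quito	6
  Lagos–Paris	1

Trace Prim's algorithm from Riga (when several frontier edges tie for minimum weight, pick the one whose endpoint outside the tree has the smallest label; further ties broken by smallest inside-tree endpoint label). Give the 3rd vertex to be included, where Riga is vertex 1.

Lagos

Grow the tree from Riga using Prim:
Step 1: cheapest edge leaving the tree is Paris–Riga (2); add Paris.
Step 2: cheapest edge leaving the tree is Lagos–Paris (1); add Lagos.
Step 3: cheapest edge leaving the tree is Paris–Quito (6); add Quito.
Step 4: cheapest edge leaving the tree is Hanoi–Paris (7); add Hanoi.
Step 5: cheapest edge leaving the tree is Hanoi–Tokyo (8); add Tokyo.
Vertex order: Riga, Paris, Lagos, Quito, Hanoi, Tokyo. The 3rd vertex is Lagos.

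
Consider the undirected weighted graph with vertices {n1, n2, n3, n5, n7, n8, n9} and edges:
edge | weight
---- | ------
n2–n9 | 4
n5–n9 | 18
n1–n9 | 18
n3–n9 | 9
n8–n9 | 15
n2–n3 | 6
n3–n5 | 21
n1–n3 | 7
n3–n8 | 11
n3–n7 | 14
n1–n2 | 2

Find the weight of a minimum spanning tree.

55

Kruskal: consider edges lightest-first.
n1–n2 (2): add. Components now {n3} {n9} {n1,n2} {n5} {n8} {n7}
n2–n9 (4): add. Components now {n3} {n1,n2,n9} {n5} {n8} {n7}
n2–n3 (6): add. Components now {n1,n2,n3,n9} {n5} {n8} {n7}
n1–n3 (7): skip — n3 and n1 already connected.
n3–n9 (9): skip — n3 and n9 already connected.
n3–n8 (11): add. Components now {n1,n2,n3,n8,n9} {n5} {n7}
n3–n7 (14): add. Components now {n1,n2,n3,n7,n8,n9} {n5}
n8–n9 (15): skip — n9 and n8 already connected.
n1–n9 (18): skip — n9 and n1 already connected.
n5–n9 (18): add. Components now {n1,n2,n3,n5,n7,n8,n9}
MST edges: n1–n2, n2–n9, n2–n3, n3–n8, n3–n7, n5–n9; total weight 2+4+6+11+14+18 = 55.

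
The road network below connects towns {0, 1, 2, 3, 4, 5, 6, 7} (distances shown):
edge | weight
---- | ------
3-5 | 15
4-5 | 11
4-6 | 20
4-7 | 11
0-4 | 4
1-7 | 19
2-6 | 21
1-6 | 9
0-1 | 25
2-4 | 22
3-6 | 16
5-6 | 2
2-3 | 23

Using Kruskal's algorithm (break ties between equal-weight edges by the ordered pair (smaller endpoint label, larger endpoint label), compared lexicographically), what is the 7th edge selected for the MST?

Kruskal's algorithm — process edges by increasing weight (ties by edge label):
5-6 (2): add — endpoints in different components.
0-4 (4): add — endpoints in different components.
1-6 (9): add — endpoints in different components.
4-5 (11): add — endpoints in different components.
4-7 (11): add — endpoints in different components.
3-5 (15): add — endpoints in different components.
3-6 (16): skip — 3 and 6 already connected.
1-7 (19): skip — 1 and 7 already connected.
4-6 (20): skip — 4 and 6 already connected.
2-6 (21): add — endpoints in different components.
The 7th edge added is 2-6.

2-6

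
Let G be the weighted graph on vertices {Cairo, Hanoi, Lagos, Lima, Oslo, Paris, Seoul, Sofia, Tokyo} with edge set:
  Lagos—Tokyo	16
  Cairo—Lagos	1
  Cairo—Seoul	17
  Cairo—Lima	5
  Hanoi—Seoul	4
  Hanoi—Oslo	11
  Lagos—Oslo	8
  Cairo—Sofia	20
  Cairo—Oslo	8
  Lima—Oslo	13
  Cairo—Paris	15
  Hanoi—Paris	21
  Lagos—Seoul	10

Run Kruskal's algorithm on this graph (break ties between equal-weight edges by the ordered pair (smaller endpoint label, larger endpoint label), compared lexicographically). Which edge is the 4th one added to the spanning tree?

Cairo-Oslo

Kruskal's algorithm — process edges by increasing weight (ties by edge label):
Cairo—Lagos (1): add — endpoints in different components.
Hanoi—Seoul (4): add — endpoints in different components.
Cairo—Lima (5): add — endpoints in different components.
Cairo—Oslo (8): add — endpoints in different components.
Lagos—Oslo (8): skip — Lagos and Oslo already connected.
Lagos—Seoul (10): add — endpoints in different components.
Hanoi—Oslo (11): skip — Hanoi and Oslo already connected.
Lima—Oslo (13): skip — Lima and Oslo already connected.
Cairo—Paris (15): add — endpoints in different components.
Lagos—Tokyo (16): add — endpoints in different components.
Cairo—Seoul (17): skip — Cairo and Seoul already connected.
Cairo—Sofia (20): add — endpoints in different components.
The 4th edge added is Cairo—Oslo.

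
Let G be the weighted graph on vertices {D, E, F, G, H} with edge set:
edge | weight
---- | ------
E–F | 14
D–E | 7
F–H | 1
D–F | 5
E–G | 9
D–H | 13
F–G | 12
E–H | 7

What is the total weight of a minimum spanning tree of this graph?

Prim, starting at G.
Step 1: cheapest edge leaving the tree is E–G (9); add E.
Step 2: cheapest edge leaving the tree is D–E (7); add D.
Step 3: cheapest edge leaving the tree is D–F (5); add F.
Step 4: cheapest edge leaving the tree is F–H (1); add H.
MST edges: E–G, D–E, D–F, F–H; total weight 9+7+5+1 = 22.

22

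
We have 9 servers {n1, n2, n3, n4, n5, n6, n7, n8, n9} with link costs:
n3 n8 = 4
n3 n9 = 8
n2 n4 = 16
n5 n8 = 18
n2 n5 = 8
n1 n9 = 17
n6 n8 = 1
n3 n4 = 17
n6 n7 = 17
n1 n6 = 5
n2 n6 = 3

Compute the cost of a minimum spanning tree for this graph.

Prim's algorithm from n2:
Step 1: frontier [n2 n6 3, n2 n5 8, n2 n4 16] → take n2 n6 (3); add n6.
Step 2: frontier [n2 n5 8, n2 n4 16, n6 n8 1, n1 n6 5, n6 n7 17] → take n6 n8 (1); add n8.
Step 3: frontier [n2 n5 8, n2 n4 16, n1 n6 5, n6 n7 17, n3 n8 4, n5 n8 18] → take n3 n8 (4); add n3.
Step 4: frontier [n2 n5 8, n2 n4 16, n3 n9 8, n3 n4 17, n1 n6 5, n6 n7 17, n5 n8 18] → take n1 n6 (5); add n1.
Step 5: frontier [n1 n9 17, n2 n5 8, n2 n4 16, n3 n9 8, n3 n4 17, n6 n7 17, n5 n8 18] → take n2 n5 (8); add n5.
Step 6: frontier [n1 n9 17, n2 n4 16, n3 n9 8, n3 n4 17, n6 n7 17] → take n3 n9 (8); add n9.
Step 7: frontier [n2 n4 16, n3 n4 17, n6 n7 17] → take n2 n4 (16); add n4.
Step 8: frontier [n6 n7 17] → take n6 n7 (17); add n7.
MST edges: n2 n6, n6 n8, n3 n8, n1 n6, n2 n5, n3 n9, n2 n4, n6 n7; total weight 3+1+4+5+8+8+16+17 = 62.

62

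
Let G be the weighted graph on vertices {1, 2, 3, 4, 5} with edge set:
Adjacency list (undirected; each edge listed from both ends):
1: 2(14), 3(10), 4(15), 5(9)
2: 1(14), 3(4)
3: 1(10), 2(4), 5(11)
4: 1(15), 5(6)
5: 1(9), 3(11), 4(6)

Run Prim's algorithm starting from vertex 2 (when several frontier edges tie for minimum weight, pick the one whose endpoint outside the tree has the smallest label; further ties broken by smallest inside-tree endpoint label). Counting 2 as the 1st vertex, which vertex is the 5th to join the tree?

4

Grow the tree from 2 using Prim:
Step 1: frontier [2–3 4, 1–2 14] → take 2–3 (4); add 3.
Step 2: frontier [1–2 14, 1–3 10, 3–5 11] → take 1–3 (10); add 1.
Step 3: frontier [1–5 9, 1–4 15, 3–5 11] → take 1–5 (9); add 5.
Step 4: frontier [1–4 15, 4–5 6] → take 4–5 (6); add 4.
Vertex order: 2, 3, 1, 5, 4. The 5th vertex is 4.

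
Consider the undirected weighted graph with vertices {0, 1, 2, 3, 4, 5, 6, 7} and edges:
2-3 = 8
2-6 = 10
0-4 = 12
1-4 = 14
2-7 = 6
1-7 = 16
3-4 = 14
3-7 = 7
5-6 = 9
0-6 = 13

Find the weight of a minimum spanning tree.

Prim, starting at 4.
Step 1: cheapest edge leaving the tree is 0-4 (12); add 0.
Step 2: cheapest edge leaving the tree is 0-6 (13); add 6.
Step 3: cheapest edge leaving the tree is 5-6 (9); add 5.
Step 4: cheapest edge leaving the tree is 2-6 (10); add 2.
Step 5: cheapest edge leaving the tree is 2-7 (6); add 7.
Step 6: cheapest edge leaving the tree is 3-7 (7); add 3.
Step 7: cheapest edge leaving the tree is 1-4 (14); add 1.
MST edges: 0-4, 0-6, 5-6, 2-6, 2-7, 3-7, 1-4; total weight 12+13+9+10+6+7+14 = 71.

71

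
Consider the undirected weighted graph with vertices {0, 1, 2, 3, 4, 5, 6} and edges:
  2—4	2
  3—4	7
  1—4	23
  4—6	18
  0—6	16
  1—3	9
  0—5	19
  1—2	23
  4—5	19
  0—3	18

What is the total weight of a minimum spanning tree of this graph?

Prim, starting at 1.
Step 1: frontier [1—3 9, 1—2 23, 1—4 23] → take 1—3 (9); add 3.
Step 2: frontier [1—2 23, 1—4 23, 3—4 7, 0—3 18] → take 3—4 (7); add 4.
Step 3: frontier [1—2 23, 0—3 18, 2—4 2, 4—6 18, 4—5 19] → take 2—4 (2); add 2.
Step 4: frontier [0—3 18, 4—6 18, 4—5 19] → take 0—3 (18); add 0.
Step 5: frontier [0—6 16, 0—5 19, 4—6 18, 4—5 19] → take 0—6 (16); add 6.
Step 6: frontier [0—5 19, 4—5 19] → take 0—5 (19); add 5.
MST edges: 1—3, 3—4, 2—4, 0—3, 0—6, 0—5; total weight 9+7+2+18+16+19 = 71.

71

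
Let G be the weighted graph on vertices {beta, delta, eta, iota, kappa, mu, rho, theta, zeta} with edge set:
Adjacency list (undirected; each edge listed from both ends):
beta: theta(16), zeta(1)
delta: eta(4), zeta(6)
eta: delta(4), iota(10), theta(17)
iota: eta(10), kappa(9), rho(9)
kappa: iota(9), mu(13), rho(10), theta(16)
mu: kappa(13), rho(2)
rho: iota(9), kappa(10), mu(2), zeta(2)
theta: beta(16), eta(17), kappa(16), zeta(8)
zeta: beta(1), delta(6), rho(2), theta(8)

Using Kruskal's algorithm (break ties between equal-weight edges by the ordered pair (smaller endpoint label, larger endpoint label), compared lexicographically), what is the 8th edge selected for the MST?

iota-rho

Sort edges by weight, then run Kruskal:
beta-zeta (1): add — endpoints in different components.
mu-rho (2): add — endpoints in different components.
rho-zeta (2): add — endpoints in different components.
delta-eta (4): add — endpoints in different components.
delta-zeta (6): add — endpoints in different components.
theta-zeta (8): add — endpoints in different components.
iota-kappa (9): add — endpoints in different components.
iota-rho (9): add — endpoints in different components.
The 8th edge added is iota-rho.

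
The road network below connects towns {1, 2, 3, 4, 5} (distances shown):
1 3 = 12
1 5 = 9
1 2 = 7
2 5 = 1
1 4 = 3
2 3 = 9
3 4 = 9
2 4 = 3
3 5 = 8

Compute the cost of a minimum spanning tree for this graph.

15

Kruskal: consider edges lightest-first.
2 5 (1): add. Components now {1} {2,5} {3} {4}
1 4 (3): add. Components now {1,4} {2,5} {3}
2 4 (3): add. Components now {1,2,4,5} {3}
1 2 (7): skip — 1 and 2 already connected.
3 5 (8): add. Components now {1,2,3,4,5}
MST edges: 2 5, 1 4, 2 4, 3 5; total weight 1+3+3+8 = 15.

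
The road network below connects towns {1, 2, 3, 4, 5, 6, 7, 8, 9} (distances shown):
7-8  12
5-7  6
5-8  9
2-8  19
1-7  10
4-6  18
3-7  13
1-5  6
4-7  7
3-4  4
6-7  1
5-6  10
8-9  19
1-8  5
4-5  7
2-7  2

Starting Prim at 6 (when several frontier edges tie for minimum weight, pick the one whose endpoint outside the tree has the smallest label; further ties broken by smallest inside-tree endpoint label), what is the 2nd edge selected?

Prim's algorithm from 6:
Step 1: cheapest edge leaving the tree is 6-7 (1); add 7.
Step 2: cheapest edge leaving the tree is 2-7 (2); add 2.
Step 3: cheapest edge leaving the tree is 5-7 (6); add 5.
Step 4: cheapest edge leaving the tree is 1-5 (6); add 1.
Step 5: cheapest edge leaving the tree is 1-8 (5); add 8.
Step 6: cheapest edge leaving the tree is 4-5 (7); add 4.
Step 7: cheapest edge leaving the tree is 3-4 (4); add 3.
Step 8: cheapest edge leaving the tree is 8-9 (19); add 9.
The 2nd edge added is 2-7.

2-7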